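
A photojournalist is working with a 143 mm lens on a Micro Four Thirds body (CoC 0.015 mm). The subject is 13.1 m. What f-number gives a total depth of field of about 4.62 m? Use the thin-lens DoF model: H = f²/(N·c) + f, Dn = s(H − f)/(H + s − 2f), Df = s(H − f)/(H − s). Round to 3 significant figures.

Write h = H − f = f²/(N·c). The thin-lens limits are Dn = s·h/(h + (s−f)) and Df = s·h/(h − (s−f)), so DoF = Df − Dn = 2·s·(s−f)·h / (h² − (s−f)²).
That is a quadratic in h: DoF·h² − 2·s·(s−f)·h − DoF·(s−f)² = 0 ⇒ h = (s−f)·(s + √(s² + DoF²)) / DoF = 12957 × (13100 + √(13100² + 4620²)) / 4620 = 12957 × (13100 + 13890.8) / 4620 ≈ 75697 mm.
Then N = f²/(c·h) = 143² / (0.015 × 75697) = 20449 / 1135.5 ≈ 18.

f/18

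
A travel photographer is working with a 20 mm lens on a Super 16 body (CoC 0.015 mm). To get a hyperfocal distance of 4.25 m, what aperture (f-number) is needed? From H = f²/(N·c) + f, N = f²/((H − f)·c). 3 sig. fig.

f/6.30

Rearrange H = f²/(N·c) + f for N: N = f² / ((H − f)·c).
N = 20² / ((4250 − 20) × 0.015) = 400 / 63.45 ≈ 6.30.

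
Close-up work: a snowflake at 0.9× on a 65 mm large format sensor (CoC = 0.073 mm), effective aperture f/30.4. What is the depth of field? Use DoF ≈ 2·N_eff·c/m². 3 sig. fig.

5.48 mm

At magnification m, DoF ≈ 2·N_eff·c/m² = 2 × 30.4 × 0.073 / 0.9² = 4.438 / 0.81 ≈ 5.48 mm.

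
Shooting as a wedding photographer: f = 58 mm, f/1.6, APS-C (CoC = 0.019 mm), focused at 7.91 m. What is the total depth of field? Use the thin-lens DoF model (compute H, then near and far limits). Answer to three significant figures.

Hyperfocal distance H = f²/(N·c) + f = 58²/(1.6 × 0.019) + 58 = 3364/0.0304 + 58 ≈ 110715.9 mm ≈ 110.7 m.
Near limit Dn = s·(H − f)/(H + s − 2f) = 7910 × (110715.9 − 58) / (110715.9 + 7910 − 2 × 58) = 7910 × 110657.9 / 118509.9 ≈ 7385.9 mm.
Far limit Df = s·(H − f)/(H − s) = 7910 × (110715.9 − 58) / (110715.9 − 7910) = 7910 × 110657.9 / 102805.9 ≈ 8514.1 mm.
Depth of field = Df − Dn = 8514.1 − 7385.9 ≈ 1128.2 mm ≈ 1.13 m.

1.13 m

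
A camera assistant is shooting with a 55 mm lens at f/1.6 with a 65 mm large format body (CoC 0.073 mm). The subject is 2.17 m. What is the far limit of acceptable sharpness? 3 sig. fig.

2.36 m

Hyperfocal distance H = f²/(N·c) + f = 55²/(1.6 × 0.073) + 55 = 3025/0.1168 + 55 ≈ 25954.0 mm ≈ 25.95 m.
Far limit Df = s·(H − f)/(H − s) = 2170 × (25954.0 − 55) / (25954.0 − 2170) = 2170 × 25899.0 / 23784.0 ≈ 2363.0 mm ≈ 2.36 m.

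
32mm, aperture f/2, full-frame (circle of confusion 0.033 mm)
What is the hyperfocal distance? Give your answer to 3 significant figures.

15.5 m

Hyperfocal distance H = f²/(N·c) + f = 32²/(2 × 0.033) + 32 = 1024/0.066 + 32 ≈ 15547.2 mm ≈ 15.5 m.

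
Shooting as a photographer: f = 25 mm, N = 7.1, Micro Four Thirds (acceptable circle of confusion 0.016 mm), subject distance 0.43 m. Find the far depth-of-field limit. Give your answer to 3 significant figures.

464 mm

Hyperfocal distance H = f²/(N·c) + f = 25²/(7.1 × 0.016) + 25 = 625/0.1136 + 25 ≈ 5526.8 mm ≈ 5.527 m.
Far limit Df = s·(H − f)/(H − s) = 430 × (5526.8 − 25) / (5526.8 − 430) = 430 × 5501.8 / 5096.8 ≈ 464.17 mm.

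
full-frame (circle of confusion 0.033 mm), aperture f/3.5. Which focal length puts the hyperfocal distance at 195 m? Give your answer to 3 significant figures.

From H = f²/(N·c) + f, with f ≪ H: f ≈ √(H·N·c) = √(195000 × 3.5 × 0.033) = √22522 ≈ 150.1 mm.
The +f correction barely moves this — solving exactly, f² + N·c·f − N·c·H = 0 ⇒ f = (−N·c + √((N·c)² + 4·N·c·H))/2 = (−0.1155 + √90090)/2 ≈ 150.02 mm, so f ≈ 150 mm.

150 mm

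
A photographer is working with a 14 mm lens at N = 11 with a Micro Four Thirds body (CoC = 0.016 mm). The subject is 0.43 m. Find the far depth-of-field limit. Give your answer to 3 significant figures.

0.686 m

Hyperfocal distance H = f²/(N·c) + f = 14²/(11 × 0.016) + 14 = 196/0.176 + 14 ≈ 1127.6 mm ≈ 1.128 m.
Far limit Df = s·(H − f)/(H − s) = 430 × (1127.6 − 14) / (1127.6 − 430) = 430 × 1113.6 / 697.6 ≈ 686.41 mm ≈ 0.686 m.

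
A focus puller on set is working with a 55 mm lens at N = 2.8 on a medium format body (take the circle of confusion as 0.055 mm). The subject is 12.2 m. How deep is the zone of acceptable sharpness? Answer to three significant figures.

24.4 m

Hyperfocal distance H = f²/(N·c) + f = 55²/(2.8 × 0.055) + 55 = 3025/0.154 + 55 ≈ 19697.9 mm ≈ 19.70 m.
Near limit Dn = s·(H − f)/(H + s − 2f) = 12200 × (19697.9 − 55) / (19697.9 + 12200 − 2 × 55) = 12200 × 19642.9 / 31787.9 ≈ 7539 mm.
Far limit Df = s·(H − f)/(H − s) = 12200 × (19697.9 − 55) / (19697.9 − 12200) = 12200 × 19642.9 / 7497.9 ≈ 31962 mm.
Depth of field = Df − Dn = 31962 − 7539 ≈ 24423 mm ≈ 24.4 m.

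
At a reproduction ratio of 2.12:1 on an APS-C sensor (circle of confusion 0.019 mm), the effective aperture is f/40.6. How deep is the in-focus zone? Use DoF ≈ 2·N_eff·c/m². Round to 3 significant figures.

0.343 mm

At magnification m, DoF ≈ 2·N_eff·c/m² = 2 × 40.6 × 0.019 / 2.12² = 1.543 / 4.494 ≈ 0.343 mm.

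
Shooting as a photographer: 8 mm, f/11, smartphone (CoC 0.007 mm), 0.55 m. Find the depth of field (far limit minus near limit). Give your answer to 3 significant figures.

Hyperfocal distance H = f²/(N·c) + f = 8²/(11 × 0.007) + 8 = 64/0.077 + 8 ≈ 839.2 mm ≈ 0.839 m.
Near limit Dn = s·(H − f)/(H + s − 2f) = 550 × (839.2 − 8) / (839.2 + 550 − 2 × 8) = 550 × 831.2 / 1373.2 ≈ 332.9 mm.
Far limit Df = s·(H − f)/(H − s) = 550 × (839.2 − 8) / (839.2 − 550) = 550 × 831.2 / 289.2 ≈ 1580.9 mm.
Depth of field = Df − Dn = 1580.9 − 332.9 ≈ 1248.0 mm ≈ 1.25 m.

1.25 m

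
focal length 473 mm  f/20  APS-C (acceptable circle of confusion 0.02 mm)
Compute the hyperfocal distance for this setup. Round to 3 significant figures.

Hyperfocal distance H = f²/(N·c) + f = 473²/(20 × 0.02) + 473 = 223729/0.4 + 473 ≈ 559795.5 mm ≈ 560 m.

560 m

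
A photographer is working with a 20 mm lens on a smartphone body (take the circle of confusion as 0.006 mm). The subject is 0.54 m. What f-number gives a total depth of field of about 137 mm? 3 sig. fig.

Write h = H − f = f²/(N·c). The thin-lens limits are Dn = s·h/(h + (s−f)) and Df = s·h/(h − (s−f)), so DoF = Df − Dn = 2·s·(s−f)·h / (h² − (s−f)²).
That is a quadratic in h: DoF·h² − 2·s·(s−f)·h − DoF·(s−f)² = 0 ⇒ h = (s−f)·(s + √(s² + DoF²)) / DoF = 520 × (540 + √(540² + 137²)) / 137 = 520 × (540 + 557.108) / 137 ≈ 4164.2 mm.
Then N = f²/(c·h) = 20² / (0.006 × 4164.2) = 400 / 24.985 ≈ 16.

f/16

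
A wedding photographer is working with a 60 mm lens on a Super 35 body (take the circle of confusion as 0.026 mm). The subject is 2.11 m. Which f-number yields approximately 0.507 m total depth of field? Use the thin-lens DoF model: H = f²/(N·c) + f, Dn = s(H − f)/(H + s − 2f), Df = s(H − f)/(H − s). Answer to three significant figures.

Write h = H − f = f²/(N·c). The thin-lens limits are Dn = s·h/(h + (s−f)) and Df = s·h/(h − (s−f)), so DoF = Df − Dn = 2·s·(s−f)·h / (h² − (s−f)²).
That is a quadratic in h: DoF·h² − 2·s·(s−f)·h − DoF·(s−f)² = 0 ⇒ h = (s−f)·(s + √(s² + DoF²)) / DoF = 2050 × (2110 + √(2110² + 507²)) / 507 = 2050 × (2110 + 2170.06) / 507 ≈ 17306 mm.
Then N = f²/(c·h) = 60² / (0.026 × 17306) = 3600 / 449.95 ≈ 8.

f/8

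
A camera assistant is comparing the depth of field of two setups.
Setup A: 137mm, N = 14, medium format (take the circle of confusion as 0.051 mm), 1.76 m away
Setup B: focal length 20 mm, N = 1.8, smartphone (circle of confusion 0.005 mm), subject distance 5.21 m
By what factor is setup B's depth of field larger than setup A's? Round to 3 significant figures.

5.65

Setup A: H = 137²/(14×0.051) + 137 ≈ 26424.1 mm; DoF = Df − Dn = 1875.82 − 1657.65 ≈ 218.17 mm.
Setup B: H = 20²/(1.8×0.005) + 20 ≈ 44464.4 mm; DoF = Df − Dn = 5898.8 − 4665.2 ≈ 1233.6 mm.
Ratio = 1233.6 / 218.17 ≈ 5.65.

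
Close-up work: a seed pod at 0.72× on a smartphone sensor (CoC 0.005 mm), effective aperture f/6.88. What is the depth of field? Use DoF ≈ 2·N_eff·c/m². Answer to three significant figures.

0.133 mm

At magnification m, DoF ≈ 2·N_eff·c/m² = 2 × 6.88 × 0.005 / 0.72² = 0.0688 / 0.5184 ≈ 0.133 mm.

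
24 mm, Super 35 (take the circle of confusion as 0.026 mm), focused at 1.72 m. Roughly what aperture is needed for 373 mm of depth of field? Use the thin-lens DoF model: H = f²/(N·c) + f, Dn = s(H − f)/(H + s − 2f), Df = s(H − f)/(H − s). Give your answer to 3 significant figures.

f/1.40

Write h = H − f = f²/(N·c). The thin-lens limits are Dn = s·h/(h + (s−f)) and Df = s·h/(h − (s−f)), so DoF = Df − Dn = 2·s·(s−f)·h / (h² − (s−f)²).
That is a quadratic in h: DoF·h² − 2·s·(s−f)·h − DoF·(s−f)² = 0 ⇒ h = (s−f)·(s + √(s² + DoF²)) / DoF = 1696 × (1720 + √(1720² + 373²)) / 373 = 1696 × (1720 + 1759.98) / 373 ≈ 15823 mm.
Then N = f²/(c·h) = 24² / (0.026 × 15823) = 576 / 411.40 ≈ 1.40.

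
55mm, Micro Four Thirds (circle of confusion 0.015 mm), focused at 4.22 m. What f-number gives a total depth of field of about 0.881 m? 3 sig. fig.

f/5

Write h = H − f = f²/(N·c). The thin-lens limits are Dn = s·h/(h + (s−f)) and Df = s·h/(h − (s−f)), so DoF = Df − Dn = 2·s·(s−f)·h / (h² − (s−f)²).
That is a quadratic in h: DoF·h² − 2·s·(s−f)·h − DoF·(s−f)² = 0 ⇒ h = (s−f)·(s + √(s² + DoF²)) / DoF = 4165 × (4220 + √(4220² + 881²)) / 881 = 4165 × (4220 + 4310.98) / 881 ≈ 40331 mm.
Then N = f²/(c·h) = 55² / (0.015 × 40331) = 3025 / 604.96 ≈ 5.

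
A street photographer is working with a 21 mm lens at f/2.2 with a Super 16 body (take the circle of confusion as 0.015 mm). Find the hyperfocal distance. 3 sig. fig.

Hyperfocal distance H = f²/(N·c) + f = 21²/(2.2 × 0.015) + 21 = 441/0.033 + 21 ≈ 13384.6 mm ≈ 13.4 m.

13.4 m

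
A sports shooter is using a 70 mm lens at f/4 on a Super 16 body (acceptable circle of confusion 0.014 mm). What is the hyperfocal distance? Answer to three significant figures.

87.6 m

Hyperfocal distance H = f²/(N·c) + f = 70²/(4 × 0.014) + 70 = 4900/0.056 + 70 ≈ 87570.0 mm ≈ 87.6 m.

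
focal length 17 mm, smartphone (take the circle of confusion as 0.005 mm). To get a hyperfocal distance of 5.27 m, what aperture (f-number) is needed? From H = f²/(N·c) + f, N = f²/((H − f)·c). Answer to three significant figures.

Rearrange H = f²/(N·c) + f for N: N = f² / ((H − f)·c).
N = 17² / ((5270 − 17) × 0.005) = 289 / 26.27 ≈ 11.

f/11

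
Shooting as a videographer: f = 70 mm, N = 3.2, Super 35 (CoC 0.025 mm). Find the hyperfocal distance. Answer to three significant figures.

Hyperfocal distance H = f²/(N·c) + f = 70²/(3.2 × 0.025) + 70 = 4900/0.08 + 70 ≈ 61320.0 mm ≈ 61.3 m.

61.3 m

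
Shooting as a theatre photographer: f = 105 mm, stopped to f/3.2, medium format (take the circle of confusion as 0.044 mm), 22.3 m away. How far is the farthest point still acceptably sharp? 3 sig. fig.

31.1 m

Hyperfocal distance H = f²/(N·c) + f = 105²/(3.2 × 0.044) + 105 = 11025/0.1408 + 105 ≈ 78407.6 mm ≈ 78.41 m.
Far limit Df = s·(H − f)/(H − s) = 22300 × (78407.6 − 105) / (78407.6 − 22300) = 22300 × 78302.6 / 56107.6 ≈ 31121 mm ≈ 31.1 m.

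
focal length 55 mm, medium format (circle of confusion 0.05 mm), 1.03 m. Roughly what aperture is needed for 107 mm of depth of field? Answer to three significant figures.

f/3.21

Write h = H − f = f²/(N·c). The thin-lens limits are Dn = s·h/(h + (s−f)) and Df = s·h/(h − (s−f)), so DoF = Df − Dn = 2·s·(s−f)·h / (h² − (s−f)²).
That is a quadratic in h: DoF·h² − 2·s·(s−f)·h − DoF·(s−f)² = 0 ⇒ h = (s−f)·(s + √(s² + DoF²)) / DoF = 975 × (1030 + √(1030² + 107²)) / 107 = 975 × (1030 + 1035.54) / 107 ≈ 18822 mm.
Then N = f²/(c·h) = 55² / (0.05 × 18822) = 3025 / 941.08 ≈ 3.21.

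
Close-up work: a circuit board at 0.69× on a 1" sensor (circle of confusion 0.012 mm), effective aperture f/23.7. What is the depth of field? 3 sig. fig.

At magnification m, DoF ≈ 2·N_eff·c/m² = 2 × 23.7 × 0.012 / 0.69² = 0.5688 / 0.4761 ≈ 1.19 mm.

1.19 mm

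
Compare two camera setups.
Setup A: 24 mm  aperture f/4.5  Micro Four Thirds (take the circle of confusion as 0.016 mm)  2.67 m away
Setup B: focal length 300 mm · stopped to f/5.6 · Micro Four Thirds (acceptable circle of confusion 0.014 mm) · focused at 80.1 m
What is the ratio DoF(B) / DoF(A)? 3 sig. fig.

5.64

Setup A: H = 24²/(4.5×0.016) + 24 ≈ 8024.0 mm; DoF = Df − Dn = 3989.5 − 2006.4 ≈ 1983.1 mm.
Setup B: H = 300²/(5.6×0.014) + 300 ≈ 1148259.2 mm; DoF = Df − Dn = 86084 − 74894 ≈ 11190 mm.
Ratio = 11190 / 1983.1 ≈ 5.64.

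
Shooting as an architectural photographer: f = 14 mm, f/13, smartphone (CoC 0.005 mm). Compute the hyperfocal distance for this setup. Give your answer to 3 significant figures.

3.03 m

Hyperfocal distance H = f²/(N·c) + f = 14²/(13 × 0.005) + 14 = 196/0.065 + 14 ≈ 3029.4 mm ≈ 3.03 m.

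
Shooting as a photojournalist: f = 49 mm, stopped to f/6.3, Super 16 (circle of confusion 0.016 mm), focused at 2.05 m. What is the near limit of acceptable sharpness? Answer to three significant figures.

Hyperfocal distance H = f²/(N·c) + f = 49²/(6.3 × 0.016) + 49 = 2401/0.1008 + 49 ≈ 23868.4 mm ≈ 23.87 m.
Near limit Dn = s·(H − f)/(H + s − 2f) = 2050 × (23868.4 − 49) / (23868.4 + 2050 − 2 × 49) = 2050 × 23819.4 / 25820.4 ≈ 1891.1 mm ≈ 1.89 m.

1.89 m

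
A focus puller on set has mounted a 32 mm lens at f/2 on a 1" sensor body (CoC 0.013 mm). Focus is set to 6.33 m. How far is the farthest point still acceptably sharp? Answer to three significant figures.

Hyperfocal distance H = f²/(N·c) + f = 32²/(2 × 0.013) + 32 = 1024/0.026 + 32 ≈ 39416.6 mm ≈ 39.42 m.
Far limit Df = s·(H − f)/(H − s) = 6330 × (39416.6 − 32) / (39416.6 − 6330) = 6330 × 39384.6 / 33086.6 ≈ 7534.9 mm ≈ 7.53 m.

7.53 m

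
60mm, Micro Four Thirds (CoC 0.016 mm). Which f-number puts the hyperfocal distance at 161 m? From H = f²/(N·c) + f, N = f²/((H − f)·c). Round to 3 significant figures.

f/1.40

Rearrange H = f²/(N·c) + f for N: N = f² / ((H − f)·c).
N = 60² / ((161000 − 60) × 0.016) = 3600 / 2575 ≈ 1.40.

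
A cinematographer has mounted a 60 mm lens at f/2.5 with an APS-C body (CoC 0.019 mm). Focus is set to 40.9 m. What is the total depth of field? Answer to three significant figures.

62.1 m

Hyperfocal distance H = f²/(N·c) + f = 60²/(2.5 × 0.019) + 60 = 3600/0.0475 + 60 ≈ 75849.5 mm ≈ 75.85 m.
Near limit Dn = s·(H − f)/(H + s − 2f) = 40900 × (75849.5 − 60) / (75849.5 + 40900 − 2 × 60) = 40900 × 75789.5 / 116629.5 ≈ 26578 mm.
Far limit Df = s·(H − f)/(H − s) = 40900 × (75849.5 − 60) / (75849.5 − 40900) = 40900 × 75789.5 / 34949.5 ≈ 88693 mm.
Depth of field = Df − Dn = 88693 − 26578 ≈ 62115 mm ≈ 62.1 m.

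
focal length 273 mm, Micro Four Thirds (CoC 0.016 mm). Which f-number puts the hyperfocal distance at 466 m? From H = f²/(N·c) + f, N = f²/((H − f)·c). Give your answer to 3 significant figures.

f/10

Rearrange H = f²/(N·c) + f for N: N = f² / ((H − f)·c).
N = 273² / ((466000 − 273) × 0.016) = 74529 / 7452 ≈ 10.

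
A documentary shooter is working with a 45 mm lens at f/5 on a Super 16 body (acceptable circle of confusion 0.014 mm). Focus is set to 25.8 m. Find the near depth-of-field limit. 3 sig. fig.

Hyperfocal distance H = f²/(N·c) + f = 45²/(5 × 0.014) + 45 = 2025/0.07 + 45 ≈ 28973.6 mm ≈ 28.97 m.
Near limit Dn = s·(H − f)/(H + s − 2f) = 25800 × (28973.6 − 45) / (28973.6 + 25800 − 2 × 45) = 25800 × 28928.6 / 54683.6 ≈ 13649 mm ≈ 13.6 m.

13.6 m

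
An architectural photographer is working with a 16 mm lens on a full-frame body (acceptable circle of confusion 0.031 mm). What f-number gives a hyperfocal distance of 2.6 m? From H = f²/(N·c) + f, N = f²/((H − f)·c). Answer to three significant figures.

Rearrange H = f²/(N·c) + f for N: N = f² / ((H − f)·c).
N = 16² / ((2600 − 16) × 0.031) = 256 / 80.10 ≈ 3.20.

f/3.20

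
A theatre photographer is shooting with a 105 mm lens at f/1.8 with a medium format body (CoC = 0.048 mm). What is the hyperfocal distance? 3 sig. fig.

Hyperfocal distance H = f²/(N·c) + f = 105²/(1.8 × 0.048) + 105 = 11025/0.0864 + 105 ≈ 127709.2 mm ≈ 128 m.

128 m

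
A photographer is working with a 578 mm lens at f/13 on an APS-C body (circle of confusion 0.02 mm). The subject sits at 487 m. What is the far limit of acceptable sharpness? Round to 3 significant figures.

784 m

Hyperfocal distance H = f²/(N·c) + f = 578²/(13 × 0.02) + 578 = 334084/0.26 + 578 ≈ 1285516.5 mm ≈ 1286 m.
Far limit Df = s·(H − f)/(H − s) = 487000 × (1285516.5 − 578) / (1285516.5 − 487000) = 487000 × 1284938.5 / 798516.5 ≈ 783660 mm ≈ 784 m.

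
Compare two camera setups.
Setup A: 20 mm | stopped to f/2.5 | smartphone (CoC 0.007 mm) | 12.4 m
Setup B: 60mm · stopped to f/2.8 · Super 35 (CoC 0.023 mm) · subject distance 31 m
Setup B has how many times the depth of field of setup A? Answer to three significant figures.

Setup A: H = 20²/(2.5×0.007) + 20 ≈ 22877.1 mm; DoF = Df − Dn = 27052 − 8043 ≈ 19009 mm.
Setup B: H = 60²/(2.8×0.023) + 60 ≈ 55960.6 mm; DoF = Df − Dn = 69426 − 19955 ≈ 49471 mm.
Ratio = 49471 / 19009 ≈ 2.60.

2.60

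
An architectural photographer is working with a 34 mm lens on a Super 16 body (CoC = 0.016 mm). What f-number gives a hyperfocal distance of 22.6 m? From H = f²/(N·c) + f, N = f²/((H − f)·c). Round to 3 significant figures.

f/3.20

Rearrange H = f²/(N·c) + f for N: N = f² / ((H − f)·c).
N = 34² / ((22600 − 34) × 0.016) = 1156 / 361.1 ≈ 3.20.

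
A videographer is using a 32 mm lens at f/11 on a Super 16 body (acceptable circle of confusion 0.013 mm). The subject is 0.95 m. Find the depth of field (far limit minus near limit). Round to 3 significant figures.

248 mm

Hyperfocal distance H = f²/(N·c) + f = 32²/(11 × 0.013) + 32 = 1024/0.143 + 32 ≈ 7192.8 mm ≈ 7.193 m.
Near limit Dn = s·(H − f)/(H + s − 2f) = 950 × (7192.8 − 32) / (7192.8 + 950 − 2 × 32) = 950 × 7160.8 / 8078.8 ≈ 842.05 mm.
Far limit Df = s·(H − f)/(H − s) = 950 × (7192.8 − 32) / (7192.8 − 950) = 950 × 7160.8 / 6242.8 ≈ 1089.70 mm.
Depth of field = Df − Dn = 1089.70 − 842.05 ≈ 247.65 mm.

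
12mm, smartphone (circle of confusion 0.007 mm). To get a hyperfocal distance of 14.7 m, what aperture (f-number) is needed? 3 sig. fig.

Rearrange H = f²/(N·c) + f for N: N = f² / ((H − f)·c).
N = 12² / ((14700 − 12) × 0.007) = 144 / 102.8 ≈ 1.40.

f/1.40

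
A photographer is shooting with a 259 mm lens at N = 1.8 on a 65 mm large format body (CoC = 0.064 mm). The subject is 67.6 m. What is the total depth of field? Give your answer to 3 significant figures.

Hyperfocal distance H = f²/(N·c) + f = 259²/(1.8 × 0.064) + 259 = 67081/0.1152 + 259 ≈ 582559.3 mm ≈ 582.6 m.
Near limit Dn = s·(H − f)/(H + s − 2f) = 67600 × (582559.3 − 259) / (582559.3 + 67600 − 2 × 259) = 67600 × 582300.3 / 649641.3 ≈ 60593 mm.
Far limit Df = s·(H − f)/(H − s) = 67600 × (582559.3 − 259) / (582559.3 − 67600) = 67600 × 582300.3 / 514959.3 ≈ 76440 mm.
Depth of field = Df − Dn = 76440 − 60593 ≈ 15847 mm ≈ 15.8 m.

15.8 m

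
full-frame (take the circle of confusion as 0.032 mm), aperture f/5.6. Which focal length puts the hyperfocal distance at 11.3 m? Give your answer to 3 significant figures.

From H = f²/(N·c) + f, with f ≪ H: f ≈ √(H·N·c) = √(11300 × 5.6 × 0.032) = √2025.0 ≈ 45.00 mm.
Exact: f² + N·c·f − N·c·H = 0 ⇒ f = (−N·c + √((N·c)² + 4·N·c·H))/2 = (−0.1792 + √8099.9)/2 ≈ 44.910 mm ≈ 44.9 mm.

44.9 mm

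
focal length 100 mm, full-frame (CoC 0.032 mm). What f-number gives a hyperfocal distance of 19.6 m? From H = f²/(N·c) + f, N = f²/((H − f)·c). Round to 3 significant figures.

Rearrange H = f²/(N·c) + f for N: N = f² / ((H − f)·c).
N = 100² / ((19600 − 100) × 0.032) = 10000 / 624.0 ≈ 16.

f/16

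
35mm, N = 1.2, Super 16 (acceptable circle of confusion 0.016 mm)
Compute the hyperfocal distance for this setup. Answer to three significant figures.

Hyperfocal distance H = f²/(N·c) + f = 35²/(1.2 × 0.016) + 35 = 1225/0.0192 + 35 ≈ 63837.1 mm ≈ 63.8 m.

63.8 m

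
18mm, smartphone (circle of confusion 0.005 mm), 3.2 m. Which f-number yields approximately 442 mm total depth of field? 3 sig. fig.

f/1.40

Write h = H − f = f²/(N·c). The thin-lens limits are Dn = s·h/(h + (s−f)) and Df = s·h/(h − (s−f)), so DoF = Df − Dn = 2·s·(s−f)·h / (h² − (s−f)²).
That is a quadratic in h: DoF·h² − 2·s·(s−f)·h − DoF·(s−f)² = 0 ⇒ h = (s−f)·(s + √(s² + DoF²)) / DoF = 3182 × (3200 + √(3200² + 442²)) / 442 = 3182 × (3200 + 3230.38) / 442 ≈ 46293 mm.
Then N = f²/(c·h) = 18² / (0.005 × 46293) = 324 / 231.46 ≈ 1.40.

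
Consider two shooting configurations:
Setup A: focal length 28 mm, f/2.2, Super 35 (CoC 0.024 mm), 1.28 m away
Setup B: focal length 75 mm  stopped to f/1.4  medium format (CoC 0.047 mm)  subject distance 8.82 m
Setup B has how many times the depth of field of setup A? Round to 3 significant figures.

Setup A: H = 28²/(2.2×0.024) + 28 ≈ 14876.5 mm; DoF = Df − Dn = 1397.87 − 1180.47 ≈ 217.40 mm.
Setup B: H = 75²/(1.4×0.047) + 75 ≈ 85561.3 mm; DoF = Df − Dn = 9825.1 − 8001.5 ≈ 1823.6 mm.
Ratio = 1823.6 / 217.40 ≈ 8.39.

8.39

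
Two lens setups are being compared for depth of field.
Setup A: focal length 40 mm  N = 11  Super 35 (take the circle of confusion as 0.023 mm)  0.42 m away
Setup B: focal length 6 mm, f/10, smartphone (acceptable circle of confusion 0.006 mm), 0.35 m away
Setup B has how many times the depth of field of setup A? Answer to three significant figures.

11.8

Setup A: H = 40²/(11×0.023) + 40 ≈ 6364.1 mm; DoF = Df − Dn = 446.850 − 396.194 ≈ 50.656 mm.
Setup B: H = 6²/(10×0.006) + 6 ≈ 606.0 mm; DoF = Df − Dn = 820.31 − 222.46 ≈ 597.85 mm.
Ratio = 597.85 / 50.656 ≈ 11.8.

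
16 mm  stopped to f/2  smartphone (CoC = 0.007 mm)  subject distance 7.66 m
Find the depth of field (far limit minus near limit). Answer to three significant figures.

Hyperfocal distance H = f²/(N·c) + f = 16²/(2 × 0.007) + 16 = 256/0.014 + 16 ≈ 18301.7 mm ≈ 18.30 m.
Near limit Dn = s·(H − f)/(H + s − 2f) = 7660 × (18301.7 − 16) / (18301.7 + 7660 − 2 × 16) = 7660 × 18285.7 / 25929.7 ≈ 5401.9 mm.
Far limit Df = s·(H − f)/(H − s) = 7660 × (18301.7 − 16) / (18301.7 − 7660) = 7660 × 18285.7 / 10641.7 ≈ 13162.2 mm.
Depth of field = Df − Dn = 13162.2 − 5401.9 ≈ 7760.3 mm ≈ 7.76 m.

7.76 m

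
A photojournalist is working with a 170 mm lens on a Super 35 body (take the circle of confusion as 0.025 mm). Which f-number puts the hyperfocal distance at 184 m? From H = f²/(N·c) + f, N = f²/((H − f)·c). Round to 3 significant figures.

f/6.29

Rearrange H = f²/(N·c) + f for N: N = f² / ((H − f)·c).
N = 170² / ((184000 − 170) × 0.025) = 28900 / 4596 ≈ 6.29.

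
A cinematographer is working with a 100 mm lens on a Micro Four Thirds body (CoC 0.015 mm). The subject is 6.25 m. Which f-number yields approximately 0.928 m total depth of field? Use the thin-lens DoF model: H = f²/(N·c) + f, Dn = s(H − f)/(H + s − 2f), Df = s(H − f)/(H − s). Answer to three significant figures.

Write h = H − f = f²/(N·c). The thin-lens limits are Dn = s·h/(h + (s−f)) and Df = s·h/(h − (s−f)), so DoF = Df − Dn = 2·s·(s−f)·h / (h² − (s−f)²).
That is a quadratic in h: DoF·h² − 2·s·(s−f)·h − DoF·(s−f)² = 0 ⇒ h = (s−f)·(s + √(s² + DoF²)) / DoF = 6150 × (6250 + √(6250² + 928²)) / 928 = 6150 × (6250 + 6318.52) / 928 ≈ 83294 mm.
Then N = f²/(c·h) = 100² / (0.015 × 83294) = 10000 / 1249.4 ≈ 8.

f/8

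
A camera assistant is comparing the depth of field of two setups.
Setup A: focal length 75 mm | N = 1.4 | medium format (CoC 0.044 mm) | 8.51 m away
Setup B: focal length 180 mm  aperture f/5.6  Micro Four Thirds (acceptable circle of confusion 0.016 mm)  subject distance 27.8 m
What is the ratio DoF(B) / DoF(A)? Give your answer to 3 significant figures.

Setup A: H = 75²/(1.4×0.044) + 75 ≈ 91389.9 mm; DoF = Df − Dn = 9376.1 − 7790.4 ≈ 1585.7 mm.
Setup B: H = 180²/(5.6×0.016) + 180 ≈ 361787.1 mm; DoF = Df − Dn = 30099.0 − 25827.3 ≈ 4271.7 mm.
Ratio = 4271.7 / 1585.7 ≈ 2.69.

2.69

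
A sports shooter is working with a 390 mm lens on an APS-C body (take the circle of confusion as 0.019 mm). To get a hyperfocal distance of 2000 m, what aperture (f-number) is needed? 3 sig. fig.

f/4

Rearrange H = f²/(N·c) + f for N: N = f² / ((H − f)·c).
N = 390² / ((2000000 − 390) × 0.019) = 152100 / 37993 ≈ 4.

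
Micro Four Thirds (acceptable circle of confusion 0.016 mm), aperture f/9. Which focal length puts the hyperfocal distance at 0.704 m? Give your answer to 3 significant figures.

10.0 mm

From H = f²/(N·c) + f, with f ≪ H: f ≈ √(H·N·c) = √(704 × 9 × 0.016) = √101.38 ≈ 10.07 mm.
Exact: f² + N·c·f − N·c·H = 0 ⇒ f = (−N·c + √((N·c)² + 4·N·c·H))/2 = (−0.144 + √405.52)/2 ≈ 9.9968 mm ≈ 10.0 mm.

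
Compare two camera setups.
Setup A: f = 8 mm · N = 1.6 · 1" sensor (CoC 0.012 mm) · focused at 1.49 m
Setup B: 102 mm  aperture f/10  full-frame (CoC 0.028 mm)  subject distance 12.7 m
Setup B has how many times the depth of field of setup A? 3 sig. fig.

Setup A: H = 8²/(1.6×0.012) + 8 ≈ 3341.3 mm; DoF = Df − Dn = 2682.8 − 1031.4 ≈ 1651.4 mm.
Setup B: H = 102²/(10×0.028) + 102 ≈ 37259.1 mm; DoF = Df − Dn = 19214.7 − 9484.4 ≈ 9730.3 mm.
Ratio = 9730.3 / 1651.4 ≈ 5.89.

5.89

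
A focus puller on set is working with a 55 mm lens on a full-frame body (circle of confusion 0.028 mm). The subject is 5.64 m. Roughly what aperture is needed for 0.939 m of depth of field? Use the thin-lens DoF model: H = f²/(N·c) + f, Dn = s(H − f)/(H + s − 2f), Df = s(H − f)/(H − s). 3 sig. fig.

f/1.60

Write h = H − f = f²/(N·c). The thin-lens limits are Dn = s·h/(h + (s−f)) and Df = s·h/(h − (s−f)), so DoF = Df − Dn = 2·s·(s−f)·h / (h² − (s−f)²).
That is a quadratic in h: DoF·h² − 2·s·(s−f)·h − DoF·(s−f)² = 0 ⇒ h = (s−f)·(s + √(s² + DoF²)) / DoF = 5585 × (5640 + √(5640² + 939²)) / 939 = 5585 × (5640 + 5717.63) / 939 ≈ 67553 mm.
Then N = f²/(c·h) = 55² / (0.028 × 67553) = 3025 / 1891.5 ≈ 1.60.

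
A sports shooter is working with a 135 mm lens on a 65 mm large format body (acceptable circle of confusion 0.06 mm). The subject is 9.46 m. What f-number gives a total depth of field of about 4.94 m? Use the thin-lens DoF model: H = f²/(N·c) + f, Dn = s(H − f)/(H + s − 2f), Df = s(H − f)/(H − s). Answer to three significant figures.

f/7.99

Write h = H − f = f²/(N·c). The thin-lens limits are Dn = s·h/(h + (s−f)) and Df = s·h/(h − (s−f)), so DoF = Df − Dn = 2·s·(s−f)·h / (h² − (s−f)²).
That is a quadratic in h: DoF·h² − 2·s·(s−f)·h − DoF·(s−f)² = 0 ⇒ h = (s−f)·(s + √(s² + DoF²)) / DoF = 9325 × (9460 + √(9460² + 4940²)) / 4940 = 9325 × (9460 + 10672.2) / 4940 ≈ 38003 mm.
Then N = f²/(c·h) = 135² / (0.06 × 38003) = 18225 / 2280.2 ≈ 7.99.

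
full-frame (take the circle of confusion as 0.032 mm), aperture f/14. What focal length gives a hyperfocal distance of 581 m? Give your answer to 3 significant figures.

From H = f²/(N·c) + f, with f ≪ H: f ≈ √(H·N·c) = √(581000 × 14 × 0.032) = √260288 ≈ 510.2 mm.
The +f correction barely moves this — solving exactly, f² + N·c·f − N·c·H = 0 ⇒ f = (−N·c + √((N·c)² + 4·N·c·H))/2 = (−0.448 + √1041152)/2 ≈ 509.96 mm, so f ≈ 510 mm.

510 mm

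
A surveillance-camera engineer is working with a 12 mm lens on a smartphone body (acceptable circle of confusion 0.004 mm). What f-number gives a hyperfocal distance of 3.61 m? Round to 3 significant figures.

f/10

Rearrange H = f²/(N·c) + f for N: N = f² / ((H − f)·c).
N = 12² / ((3610 − 12) × 0.004) = 144 / 14.39 ≈ 10.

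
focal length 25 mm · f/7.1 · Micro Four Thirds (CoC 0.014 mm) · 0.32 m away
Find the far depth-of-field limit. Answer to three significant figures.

Hyperfocal distance H = f²/(N·c) + f = 25²/(7.1 × 0.014) + 25 = 625/0.0994 + 25 ≈ 6312.7 mm ≈ 6.313 m.
Far limit Df = s·(H − f)/(H − s) = 320 × (6312.7 − 25) / (6312.7 − 320) = 320 × 6287.7 / 5992.7 ≈ 335.75 mm.

336 mm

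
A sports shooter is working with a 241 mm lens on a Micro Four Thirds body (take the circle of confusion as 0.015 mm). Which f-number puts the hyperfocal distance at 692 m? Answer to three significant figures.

Rearrange H = f²/(N·c) + f for N: N = f² / ((H − f)·c).
N = 241² / ((692000 − 241) × 0.015) = 58081 / 10376 ≈ 5.60.

f/5.60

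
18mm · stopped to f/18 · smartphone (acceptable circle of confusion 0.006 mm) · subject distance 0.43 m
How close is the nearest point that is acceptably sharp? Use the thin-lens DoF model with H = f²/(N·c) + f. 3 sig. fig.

Hyperfocal distance H = f²/(N·c) + f = 18²/(18 × 0.006) + 18 = 324/0.108 + 18 ≈ 3018.0 mm ≈ 3.018 m.
Near limit Dn = s·(H − f)/(H + s − 2f) = 430 × (3018.0 − 18) / (3018.0 + 430 − 2 × 18) = 430 × 3000.0 / 3412.0 ≈ 378.08 mm.

378 mm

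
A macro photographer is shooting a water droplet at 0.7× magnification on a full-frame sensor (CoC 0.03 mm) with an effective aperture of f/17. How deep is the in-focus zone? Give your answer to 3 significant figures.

2.08 mm

At magnification m, DoF ≈ 2·N_eff·c/m² = 2 × 17 × 0.03 / 0.7² = 1.02 / 0.49 ≈ 2.08 mm.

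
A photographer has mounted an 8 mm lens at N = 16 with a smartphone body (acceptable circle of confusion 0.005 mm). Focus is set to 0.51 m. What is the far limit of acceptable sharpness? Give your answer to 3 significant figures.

Hyperfocal distance H = f²/(N·c) + f = 8²/(16 × 0.005) + 8 = 64/0.08 + 8 ≈ 808.0 mm ≈ 0.808 m.
Far limit Df = s·(H − f)/(H − s) = 510 × (808.0 − 8) / (808.0 − 510) = 510 × 800.0 / 298.0 ≈ 1369.1 mm ≈ 1.37 m.

1.37 m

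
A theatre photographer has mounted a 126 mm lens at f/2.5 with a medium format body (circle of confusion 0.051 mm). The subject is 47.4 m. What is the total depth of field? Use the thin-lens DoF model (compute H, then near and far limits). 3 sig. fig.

Hyperfocal distance H = f²/(N·c) + f = 126²/(2.5 × 0.051) + 126 = 15876/0.1275 + 126 ≈ 124643.6 mm ≈ 124.6 m.
Near limit Dn = s·(H − f)/(H + s − 2f) = 47400 × (124643.6 − 126) / (124643.6 + 47400 − 2 × 126) = 47400 × 124517.6 / 171791.6 ≈ 34356 mm.
Far limit Df = s·(H − f)/(H − s) = 47400 × (124643.6 − 126) / (124643.6 − 47400) = 47400 × 124517.6 / 77243.6 ≈ 76409 mm.
Depth of field = Df − Dn = 76409 − 34356 ≈ 42053 mm ≈ 42.1 m.

42.1 m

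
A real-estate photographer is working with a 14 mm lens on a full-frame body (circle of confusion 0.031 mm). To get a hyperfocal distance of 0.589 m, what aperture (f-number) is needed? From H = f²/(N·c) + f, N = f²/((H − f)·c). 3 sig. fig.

Rearrange H = f²/(N·c) + f for N: N = f² / ((H − f)·c).
N = 14² / ((589 − 14) × 0.031) = 196 / 17.82 ≈ 11.

f/11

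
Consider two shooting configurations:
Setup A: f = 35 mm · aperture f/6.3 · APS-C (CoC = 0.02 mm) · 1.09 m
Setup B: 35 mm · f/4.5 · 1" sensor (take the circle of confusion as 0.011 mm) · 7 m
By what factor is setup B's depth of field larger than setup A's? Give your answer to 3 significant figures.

Setup A: H = 35²/(6.3×0.02) + 35 ≈ 9757.2 mm; DoF = Df − Dn = 1222.68 − 983.30 ≈ 239.38 mm.
Setup B: H = 35²/(4.5×0.011) + 35 ≈ 24782.5 mm; DoF = Df − Dn = 9741.7 − 5462.6 ≈ 4279.1 mm.
Ratio = 4279.1 / 239.38 ≈ 17.9.

17.9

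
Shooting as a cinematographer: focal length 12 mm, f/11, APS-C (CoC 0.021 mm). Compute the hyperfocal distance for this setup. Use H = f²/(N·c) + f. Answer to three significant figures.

0.635 m

Hyperfocal distance H = f²/(N·c) + f = 12²/(11 × 0.021) + 12 = 144/0.231 + 12 ≈ 635.4 mm ≈ 0.635 m.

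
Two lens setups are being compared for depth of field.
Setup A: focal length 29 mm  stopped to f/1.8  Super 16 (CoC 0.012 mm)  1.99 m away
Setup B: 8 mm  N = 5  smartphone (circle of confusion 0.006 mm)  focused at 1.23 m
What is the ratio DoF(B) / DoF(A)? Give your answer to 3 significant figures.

10.4

Setup A: H = 29²/(1.8×0.012) + 29 ≈ 38964.2 mm; DoF = Df − Dn = 2095.54 − 1894.58 ≈ 200.96 mm.
Setup B: H = 8²/(5×0.006) + 8 ≈ 2141.3 mm; DoF = Df − Dn = 2879.3 − 782.0 ≈ 2097.3 mm.
Ratio = 2097.3 / 200.96 ≈ 10.4.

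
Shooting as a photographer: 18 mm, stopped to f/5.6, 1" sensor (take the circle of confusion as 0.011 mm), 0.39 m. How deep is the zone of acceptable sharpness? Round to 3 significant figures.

Hyperfocal distance H = f²/(N·c) + f = 18²/(5.6 × 0.011) + 18 = 324/0.0616 + 18 ≈ 5277.7 mm ≈ 5.278 m.
Near limit Dn = s·(H − f)/(H + s − 2f) = 390 × (5277.7 − 18) / (5277.7 + 390 − 2 × 18) = 390 × 5259.7 / 5631.7 ≈ 364.239 mm.
Far limit Df = s·(H − f)/(H − s) = 390 × (5277.7 − 18) / (5277.7 − 390) = 390 × 5259.7 / 4887.7 ≈ 419.682 mm.
Depth of field = Df − Dn = 419.682 − 364.239 ≈ 55.443 mm.

55.4 mm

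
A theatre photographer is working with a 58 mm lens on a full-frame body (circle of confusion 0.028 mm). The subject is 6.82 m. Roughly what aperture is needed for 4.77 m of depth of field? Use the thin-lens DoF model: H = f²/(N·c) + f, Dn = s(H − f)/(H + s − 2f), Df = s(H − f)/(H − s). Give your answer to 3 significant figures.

Write h = H − f = f²/(N·c). The thin-lens limits are Dn = s·h/(h + (s−f)) and Df = s·h/(h − (s−f)), so DoF = Df − Dn = 2·s·(s−f)·h / (h² − (s−f)²).
That is a quadratic in h: DoF·h² − 2·s·(s−f)·h − DoF·(s−f)² = 0 ⇒ h = (s−f)·(s + √(s² + DoF²)) / DoF = 6762 × (6820 + √(6820² + 4770²)) / 4770 = 6762 × (6820 + 8322.58) / 4770 ≈ 21466 mm.
Then N = f²/(c·h) = 58² / (0.028 × 21466) = 3364 / 601.06 ≈ 5.60.

f/5.60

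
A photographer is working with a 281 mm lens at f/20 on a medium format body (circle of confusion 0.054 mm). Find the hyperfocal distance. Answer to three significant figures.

Hyperfocal distance H = f²/(N·c) + f = 281²/(20 × 0.054) + 281 = 78961/1.08 + 281 ≈ 73393.0 mm ≈ 73.4 m.

73.4 m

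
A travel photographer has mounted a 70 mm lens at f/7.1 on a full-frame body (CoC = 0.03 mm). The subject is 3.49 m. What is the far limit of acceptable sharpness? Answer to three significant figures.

Hyperfocal distance H = f²/(N·c) + f = 70²/(7.1 × 0.03) + 70 = 4900/0.213 + 70 ≈ 23074.7 mm ≈ 23.07 m.
Far limit Df = s·(H − f)/(H − s) = 3490 × (23074.7 − 70) / (23074.7 − 3490) = 3490 × 23004.7 / 19584.7 ≈ 4099.4 mm ≈ 4.10 m.

4.10 m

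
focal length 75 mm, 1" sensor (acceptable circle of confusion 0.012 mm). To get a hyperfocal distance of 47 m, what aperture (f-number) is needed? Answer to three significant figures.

f/9.99

Rearrange H = f²/(N·c) + f for N: N = f² / ((H − f)·c).
N = 75² / ((47000 − 75) × 0.012) = 5625 / 563.1 ≈ 9.99.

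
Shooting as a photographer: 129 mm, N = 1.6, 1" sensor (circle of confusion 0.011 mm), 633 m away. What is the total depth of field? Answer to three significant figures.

1540 m

Hyperfocal distance H = f²/(N·c) + f = 129²/(1.6 × 0.011) + 129 = 16641/0.0176 + 129 ≈ 945640.4 mm ≈ 945.6 m.
Near limit Dn = s·(H − f)/(H + s − 2f) = 633000 × (945640.4 − 129) / (945640.4 + 633000 − 2 × 129) = 633000 × 945511.4 / 1578382.4 ≈ 379191 mm.
Far limit Df = s·(H − f)/(H − s) = 633000 × (945640.4 − 129) / (945640.4 − 633000) = 633000 × 945511.4 / 312640.4 ≈ 1914368 mm.
Depth of field = Df − Dn = 1914368 − 379191 ≈ 1535177 mm ≈ 1540 m.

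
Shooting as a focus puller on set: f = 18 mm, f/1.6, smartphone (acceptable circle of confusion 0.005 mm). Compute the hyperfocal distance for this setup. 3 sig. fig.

40.5 m

Hyperfocal distance H = f²/(N·c) + f = 18²/(1.6 × 0.005) + 18 = 324/0.008 + 18 ≈ 40518.0 mm ≈ 40.5 m.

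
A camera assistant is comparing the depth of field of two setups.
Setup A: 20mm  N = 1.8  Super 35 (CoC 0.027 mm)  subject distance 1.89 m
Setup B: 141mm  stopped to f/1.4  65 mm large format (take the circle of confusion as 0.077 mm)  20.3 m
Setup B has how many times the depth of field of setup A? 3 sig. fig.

Setup A: H = 20²/(1.8×0.027) + 20 ≈ 8250.5 mm; DoF = Df − Dn = 2445.67 − 1540.08 ≈ 905.59 mm.
Setup B: H = 141²/(1.4×0.077) + 141 ≈ 184565.9 mm; DoF = Df − Dn = 22791.3 − 18299.7 ≈ 4491.6 mm.
Ratio = 4491.6 / 905.59 ≈ 4.96.

4.96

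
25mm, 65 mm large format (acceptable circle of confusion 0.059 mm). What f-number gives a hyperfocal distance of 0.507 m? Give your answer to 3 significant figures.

Rearrange H = f²/(N·c) + f for N: N = f² / ((H − f)·c).
N = 25² / ((507 − 25) × 0.059) = 625 / 28.44 ≈ 22.

f/22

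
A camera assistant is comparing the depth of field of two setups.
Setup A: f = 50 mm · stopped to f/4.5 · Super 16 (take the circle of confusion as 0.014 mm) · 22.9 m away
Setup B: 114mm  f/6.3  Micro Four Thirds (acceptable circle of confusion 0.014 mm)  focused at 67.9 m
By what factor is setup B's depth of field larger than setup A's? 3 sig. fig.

2.01

Setup A: H = 50²/(4.5×0.014) + 50 ≈ 39732.5 mm; DoF = Df − Dn = 53987 − 14532 ≈ 39455 mm.
Setup B: H = 114²/(6.3×0.014) + 114 ≈ 147460.9 mm; DoF = Df − Dn = 125751 − 46505 ≈ 79246 mm.
Ratio = 79246 / 39455 ≈ 2.01.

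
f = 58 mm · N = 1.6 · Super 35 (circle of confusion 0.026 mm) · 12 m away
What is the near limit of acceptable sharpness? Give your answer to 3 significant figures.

10.5 m

Hyperfocal distance H = f²/(N·c) + f = 58²/(1.6 × 0.026) + 58 = 3364/0.0416 + 58 ≈ 80923.4 mm ≈ 80.92 m.
Near limit Dn = s·(H − f)/(H + s − 2f) = 12000 × (80923.4 − 58) / (80923.4 + 12000 − 2 × 58) = 12000 × 80865.4 / 92807.4 ≈ 10456 mm ≈ 10.5 m.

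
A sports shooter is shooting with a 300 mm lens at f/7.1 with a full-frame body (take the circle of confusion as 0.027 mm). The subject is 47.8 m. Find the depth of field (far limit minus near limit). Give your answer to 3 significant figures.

Hyperfocal distance H = f²/(N·c) + f = 300²/(7.1 × 0.027) + 300 = 90000/0.1917 + 300 ≈ 469783.6 mm ≈ 469.8 m.
Near limit Dn = s·(H − f)/(H + s − 2f) = 47800 × (469783.6 − 300) / (469783.6 + 47800 − 2 × 300) = 47800 × 469483.6 / 516983.6 ≈ 43408.2 mm.
Far limit Df = s·(H − f)/(H − s) = 47800 × (469783.6 − 300) / (469783.6 − 47800) = 47800 × 469483.6 / 421983.6 ≈ 53180.5 mm.
Depth of field = Df − Dn = 53180.5 − 43408.2 ≈ 9772.3 mm ≈ 9.77 m.

9.77 m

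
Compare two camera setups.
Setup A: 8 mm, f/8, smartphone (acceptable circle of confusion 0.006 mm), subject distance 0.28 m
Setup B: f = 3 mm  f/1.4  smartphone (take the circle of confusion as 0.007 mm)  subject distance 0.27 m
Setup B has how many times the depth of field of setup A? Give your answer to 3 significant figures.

Setup A: H = 8²/(8×0.006) + 8 ≈ 1341.3 mm; DoF = Df − Dn = 351.76 − 232.56 ≈ 119.20 mm.
Setup B: H = 3²/(1.4×0.007) + 3 ≈ 921.4 mm; DoF = Df − Dn = 380.67 − 209.18 ≈ 171.49 mm.
Ratio = 171.49 / 119.20 ≈ 1.44.

1.44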